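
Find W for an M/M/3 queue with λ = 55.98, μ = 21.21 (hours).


a = 2.6393; ρ = 0.8798; P₀ = 0.030666
Lq = P₀·a^c·ρ/(c!(1−ρ)²) = 5.71939
Wq = Lq/λ = 5.71939/55.98 = 0.10217 hr
W = Wq + 1/μ = 0.10217 + 0.04715 = 0.14932 hr

Final: 0.14932 hr


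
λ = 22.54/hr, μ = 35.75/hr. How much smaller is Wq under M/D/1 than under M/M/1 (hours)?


ρ = 22.54/35.75 = 0.6305
Wq(M/M/1) = ρ/(μ−λ) = 0.6305/13.21 = 0.04773 hr
Wq(M/D/1) = ρ/(2(μ−λ)) = 0.02386 hr
Savings = 0.04773 − 0.02386 = 0.02386 hr

Final: 0.02386 hr


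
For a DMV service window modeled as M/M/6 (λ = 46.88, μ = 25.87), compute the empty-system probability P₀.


a = λ/μ = 46.88/25.87 = 1.8121; ρ = a/c = 0.3020
Σ_{k=0}^{5} a^k/k! (terms k=0..5) = 1.00000 + 1.81214 + 1.64192 + 0.99180 + 0.44932 + 0.16285 = 6.05802
Tail: a^6/(6!(1−ρ)) = 35.41172/(720·0.6980) = 0.07046
P₀ = 1/(6.05802 + 0.07046) = 1/6.12848 = 0.163173

Final: 0.163173


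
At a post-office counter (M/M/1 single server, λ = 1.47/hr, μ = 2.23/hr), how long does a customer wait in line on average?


ρ = 1.47/2.23 = 0.6592
Wq = ρ/(μ−λ) = 0.6592/(2.23 − 1.47) = 0.6592/0.7600 = 0.8674 hr

Final: 0.8674 hr


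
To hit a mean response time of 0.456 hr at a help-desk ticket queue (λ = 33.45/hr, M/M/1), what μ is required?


W = 1/(μ−λ) ⇒ μ − λ = 1/W = 1/0.456 = 2.1930
μ = λ + 1/W = 33.45 + 2.1930 = 35.6430 per hr

Final: 35.6430 /hr


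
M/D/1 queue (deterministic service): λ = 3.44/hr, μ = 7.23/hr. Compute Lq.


ρ = 3.44/7.23 = 0.4758
M/D/1: Lq = ρ²/(2(1−ρ)) = 0.2264/(2·0.5242) = 0.21593

Final: 0.21593


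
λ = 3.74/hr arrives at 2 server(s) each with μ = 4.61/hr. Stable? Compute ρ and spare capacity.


Total capacity cμ = 2·4.61 = 9.22/hr
ρ = λ/(cμ) = 3.74/9.22 = 0.4056
Stable ⇔ ρ < 1: YES
Spare capacity = cμ − λ = 9.22 − 3.74 = 5.48/hr

Final: ρ = 0.4056; stable; margin = 5.48/hr


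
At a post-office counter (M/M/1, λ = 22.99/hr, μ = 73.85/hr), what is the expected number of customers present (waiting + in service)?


ρ = λ/μ = 22.99/73.85 = 0.3113
L = ρ/(1−ρ) = 0.3113/(1 − 0.3113) = 0.3113/0.6887 = 0.4520

Final: 0.4520


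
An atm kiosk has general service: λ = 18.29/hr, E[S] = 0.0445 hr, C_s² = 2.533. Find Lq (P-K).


ρ = λ·E[S] = 18.29·0.0445 = 0.8139
Lq = ρ²(1+C_s²)/(2(1−ρ)) = 0.6624·(1+2.533)/(2·0.1861)
= 0.6624·3.5330/0.3722 = 6.28820

Final: 6.28820


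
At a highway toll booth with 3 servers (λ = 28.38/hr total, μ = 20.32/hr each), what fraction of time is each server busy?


ρ = λ/(cμ) = 28.38/(3·20.32) = 28.38/60.96 = 0.4656

Final: 0.4656


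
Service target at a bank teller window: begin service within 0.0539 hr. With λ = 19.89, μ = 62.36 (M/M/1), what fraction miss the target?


ρ = 19.89/62.36 = 0.3190
P(Wq > t) = ρ·e^{−(μ−λ)t} = 0.3190·e^{−2.2891}
= 0.3190·0.101354 = 0.032327

Final: 0.032327


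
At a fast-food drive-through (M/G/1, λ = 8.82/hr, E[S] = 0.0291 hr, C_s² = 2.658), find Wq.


ρ = λ·E[S] = 8.82·0.0291 = 0.2567
E[S²] = E[S]²(1+C_s²) = 0.0291²·(1+2.658) = 0.003098
Wq = λ·E[S²]/(2(1−ρ)) = 8.82·0.003098/(2·0.7433) = 0.01838 hr

Final: 0.01838 hr


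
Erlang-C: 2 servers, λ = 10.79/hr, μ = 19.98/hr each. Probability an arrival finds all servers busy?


a = λ/μ = 0.5400; ρ = a/2 = 0.2700
P₀ = 0.574778 (from M/M/c formula)
C(c,a) = [a^c/(c!(1−ρ))]·P₀ = [0.29164/(2·0.7300)]·0.574778
= 0.19976·0.574778 = 0.114818

Final: 0.114818


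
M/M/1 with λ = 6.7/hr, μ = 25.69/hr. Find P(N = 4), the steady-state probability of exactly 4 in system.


ρ = 6.7/25.69 = 0.2608
P_n = (1−ρ)·ρ^n = (1 − 0.2608)·0.2608^4 = 0.7392·0.004626 = 0.003420

Final: 0.003420


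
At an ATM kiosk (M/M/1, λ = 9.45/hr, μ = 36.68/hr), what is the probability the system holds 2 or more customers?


ρ = 9.45/36.68 = 0.2576
P(N ≥ n) = ρ^n = 0.2576^2 = 0.066375

Final: 0.066375


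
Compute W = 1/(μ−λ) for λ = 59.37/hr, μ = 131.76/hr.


W = 1/(μ−λ) = 1/(131.76 − 59.37) = 1/72.39 = 0.01381 hr

Final: 0.01381 hr


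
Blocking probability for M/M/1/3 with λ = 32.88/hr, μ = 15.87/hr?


ρ = λ/μ = 32.88/15.87 = 2.0718
P_K = (1−ρ)ρ^K/(1−ρ^(K+1)) = (-1.0718·8.893335)/(1 − 18.425510)
= -9.532176/-17.425510 = 0.547024

Final: 0.547024


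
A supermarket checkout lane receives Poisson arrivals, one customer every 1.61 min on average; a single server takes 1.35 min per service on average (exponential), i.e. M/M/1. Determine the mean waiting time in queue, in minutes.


λ = 60/1.61 = 37.2671 /hr
μ = 60/1.35 = 44.4444 /hr
ρ = λ/μ = 37.2671/44.4444 = 0.8385
Wq = ρ/(μ−λ) = 0.8385/(44.4444−37.2671) = 0.11683 hr
In minutes: 0.11683·60 = 7.010 min

Final: 7.010 min


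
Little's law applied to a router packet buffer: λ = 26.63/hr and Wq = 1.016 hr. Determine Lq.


Lq = λWq = 26.63·1.016 = 27.0561

Final: 27.0561


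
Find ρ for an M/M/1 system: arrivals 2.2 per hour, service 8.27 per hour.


ρ = λ/μ = 2.2/8.27 = 0.2660

Final: 0.2660


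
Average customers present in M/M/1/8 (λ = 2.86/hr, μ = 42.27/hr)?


ρ = 2.86/42.27 = 0.06766
L = ρ[1 − (K+1)ρ^K + Kρ^(K+1)] / [(1−ρ)(1−ρ^(K+1))]
Numerator: 0.06766·(1 − 9·4.392e-10 + 8·2.972e-11) = 0.067660
Denominator: (0.9323)·(1.000000) = 0.932340
L = 0.067660/0.932340 = 0.07257

Final: 0.07257


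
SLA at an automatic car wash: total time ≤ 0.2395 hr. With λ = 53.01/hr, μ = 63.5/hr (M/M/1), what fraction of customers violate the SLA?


W ~ Exponential(μ−λ) for M/M/1.
μ − λ = 63.5 − 53.01 = 10.4900
P(W > t) = e^{−(μ−λ)t} = e^{−2.5124} = 0.081077

Final: 0.081077


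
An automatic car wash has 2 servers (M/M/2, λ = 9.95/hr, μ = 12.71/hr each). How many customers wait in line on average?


a = λ/μ = 0.7828; ρ = a/2 = 0.3914
P₀ = 0.437376
Lq = P₀·a^c·ρ / (c!·(1−ρ)²) = 0.437376·0.61285·0.3914/(2·0.37036)
= 0.14164

Final: 0.14164


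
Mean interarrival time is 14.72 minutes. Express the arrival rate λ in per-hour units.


λ = 1/(interarrival time) in consistent units.
1 hour = 60 min, so λ = 60/14.72 = 4.0761 per hour

Final: 4.0761 /hr


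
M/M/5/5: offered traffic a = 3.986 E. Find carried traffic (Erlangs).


B(5,3.986) = 0.197815 (Erlang-B)
Carried load = a(1 − B) = 3.986·(1 − 0.197815) = 3.986·0.802185 = 3.1975 E

Final: 3.1975 Erlangs


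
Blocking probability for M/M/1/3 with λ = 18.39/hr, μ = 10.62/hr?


ρ = λ/μ = 18.39/10.62 = 1.7316
P_K = (1−ρ)ρ^K/(1−ρ^(K+1)) = (-0.7316·5.192442)/(1 − 8.991432)
= -3.798990/-7.991432 = 0.475383

Final: 0.475383


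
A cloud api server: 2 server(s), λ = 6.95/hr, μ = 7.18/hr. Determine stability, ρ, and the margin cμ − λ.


Total capacity cμ = 2·7.18 = 14.36/hr
ρ = λ/(cμ) = 6.95/14.36 = 0.4840
Stable ⇔ ρ < 1: YES
Spare capacity = cμ − λ = 14.36 − 6.95 = 7.41/hr

Final: ρ = 0.4840; stable; margin = 7.41/hr


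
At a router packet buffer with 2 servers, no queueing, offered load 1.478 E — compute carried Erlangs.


B(2,1.478) = 0.305929 (Erlang-B)
Carried load = a(1 − B) = 1.478·(1 − 0.305929) = 1.478·0.694071 = 1.0258 E

Final: 1.0258 Erlangs


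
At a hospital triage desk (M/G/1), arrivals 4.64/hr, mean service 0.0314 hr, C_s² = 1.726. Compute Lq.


ρ = λ·E[S] = 4.64·0.0314 = 0.1457
Lq = ρ²(1+C_s²)/(2(1−ρ)) = 0.02123·(1+1.726)/(2·0.8543)
= 0.02123·2.7260/1.7086 = 0.03387

Final: 0.03387


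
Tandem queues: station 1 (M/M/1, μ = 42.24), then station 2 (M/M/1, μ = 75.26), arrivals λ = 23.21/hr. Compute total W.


Each node sees arrival rate λ = 23.21/hr (tandem ⇒ throughput preserved).
W₁ = 1/(μ₁−λ) = 1/(42.24−23.21) = 0.05255 hr
W₂ = 1/(μ₂−λ) = 1/(75.26−23.21) = 0.01921 hr
W_total = W₁ + W₂ = 0.05255 + 0.01921 = 0.07176 hr

Final: 0.07176 hr


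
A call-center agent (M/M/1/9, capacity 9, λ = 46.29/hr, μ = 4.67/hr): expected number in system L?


ρ = 46.29/4.67 = 9.9122
L = ρ[1 − (K+1)ρ^K + Kρ^(K+1)] / [(1−ρ)(1−ρ^(K+1))]
Numerator: 9.9122·(1 − 10·923703739.790395 + 9·9155941352.226418) = 725240742108.857422
Denominator: (-8.9122)·(-9155941351.226418) = 81599631485.662430
L = 725240742108.857422/81599631485.662430 = 8.8878

Final: 8.8878


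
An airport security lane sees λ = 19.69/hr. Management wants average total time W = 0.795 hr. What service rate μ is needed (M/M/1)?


W = 1/(μ−λ) ⇒ μ − λ = 1/W = 1/0.795 = 1.2579
μ = λ + 1/W = 19.69 + 1.2579 = 20.9479 per hr

Final: 20.9479 /hr


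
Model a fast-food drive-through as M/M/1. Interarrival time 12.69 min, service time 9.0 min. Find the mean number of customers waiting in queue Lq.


λ = 60/12.69 = 4.7281 /hr
μ = 60/9.0 = 6.6667 /hr
ρ = λ/μ = 4.7281/6.6667 = 0.7092
Lq = ρ²/(1−ρ) = 0.5030/0.2908 = 1.7298

Final: 1.7298


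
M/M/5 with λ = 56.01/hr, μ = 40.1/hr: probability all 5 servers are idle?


a = λ/μ = 56.01/40.1 = 1.3968; ρ = a/c = 0.2794
Σ_{k=0}^{4} a^k/k! (terms k=0..4) = 1.00000 + 1.39676 + 0.97547 + 0.45416 + 0.15859 = 3.98498
Tail: a^5/(5!(1−ρ)) = 5.31626/(120·0.7206) = 0.06148
P₀ = 1/(3.98498 + 0.06148) = 1/4.04645 = 0.247130

Final: 0.247130


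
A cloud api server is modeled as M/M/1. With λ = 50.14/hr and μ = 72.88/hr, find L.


ρ = λ/μ = 50.14/72.88 = 0.6880
L = ρ/(1−ρ) = 0.6880/(1 − 0.6880) = 0.6880/0.3120 = 2.2049

Final: 2.2049


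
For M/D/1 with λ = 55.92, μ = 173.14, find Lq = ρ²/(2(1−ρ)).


ρ = 55.92/173.14 = 0.3230
M/D/1: Lq = ρ²/(2(1−ρ)) = 0.1043/(2·0.6770) = 0.07704

Final: 0.07704


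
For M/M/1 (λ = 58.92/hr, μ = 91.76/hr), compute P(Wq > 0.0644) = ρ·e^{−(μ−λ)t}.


ρ = 58.92/91.76 = 0.6421
P(Wq > t) = ρ·e^{−(μ−λ)t} = 0.6421·e^{−2.1149}
= 0.6421·0.120646 = 0.077468

Final: 0.077468


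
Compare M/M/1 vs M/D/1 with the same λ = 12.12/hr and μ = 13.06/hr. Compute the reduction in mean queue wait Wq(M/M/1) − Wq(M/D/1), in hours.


ρ = 12.12/13.06 = 0.9280
Wq(M/M/1) = ρ/(μ−λ) = 0.9280/0.9400 = 0.98726 hr
Wq(M/D/1) = ρ/(2(μ−λ)) = 0.49363 hr
Savings = 0.98726 − 0.49363 = 0.49363 hr

Final: 0.49363 hr


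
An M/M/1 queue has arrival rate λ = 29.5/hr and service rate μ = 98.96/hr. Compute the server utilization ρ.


ρ = λ/μ = 29.5/98.96 = 0.2981

Final: 0.2981


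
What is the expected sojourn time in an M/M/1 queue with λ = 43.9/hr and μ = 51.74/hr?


W = 1/(μ−λ) = 1/(51.74 − 43.9) = 1/7.84 = 0.1276 hr

Final: 0.1276 hr


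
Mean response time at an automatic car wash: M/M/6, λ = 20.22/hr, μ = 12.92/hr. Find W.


a = 1.5650; ρ = 0.2608; P₀ = 0.209016
Lq = P₀·a^c·ρ/(c!(1−ρ)²) = 0.002036
Wq = Lq/λ = 0.002036/20.22 = 0.0001007 hr
W = Wq + 1/μ = 0.0001007 + 0.07740 = 0.07750 hr

Final: 0.07750 hr


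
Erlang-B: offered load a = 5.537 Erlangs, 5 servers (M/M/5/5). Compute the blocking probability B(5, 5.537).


B(c,a) = (a^c/c!) / Σ_{k=0}^{c} a^k/k!
a^5/5! = 43.370195
Σ terms (k=0..5): 1.00000 + 5.53700 + 15.32918 + 28.29256 + 39.16398 + 43.37019 = 132.692927
B = 43.370195/132.692927 = 0.326846

Final: 0.326846


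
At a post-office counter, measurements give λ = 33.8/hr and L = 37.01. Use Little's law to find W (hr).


W = L/λ = 37.01/33.8 = 1.0950 hr

Final: 1.0950 hr


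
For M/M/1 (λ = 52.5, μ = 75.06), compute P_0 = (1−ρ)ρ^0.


ρ = 52.5/75.06 = 0.6994
P_n = (1−ρ)·ρ^n = (1 − 0.6994)·0.6994^0 = 0.3006·1.000000 = 0.300560

Final: 0.300560


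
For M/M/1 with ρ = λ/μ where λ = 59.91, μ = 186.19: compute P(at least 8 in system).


ρ = 59.91/186.19 = 0.3218
P(N ≥ n) = ρ^n = 0.3218^8 = 0.0001149

Final: 0.0001149


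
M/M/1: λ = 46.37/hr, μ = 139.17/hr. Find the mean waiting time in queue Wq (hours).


ρ = 46.37/139.17 = 0.3332
Wq = ρ/(μ−λ) = 0.3332/(139.17 − 46.37) = 0.3332/92.80 = 0.003590 hr

Final: 0.003590 hr


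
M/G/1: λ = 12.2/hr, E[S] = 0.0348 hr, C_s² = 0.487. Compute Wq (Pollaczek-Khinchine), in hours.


ρ = λ·E[S] = 12.2·0.0348 = 0.4246
E[S²] = E[S]²(1+C_s²) = 0.0348²·(1+0.487) = 0.001801
Wq = λ·E[S²]/(2(1−ρ)) = 12.2·0.001801/(2·0.5754) = 0.01909 hr

Final: 0.01909 hr


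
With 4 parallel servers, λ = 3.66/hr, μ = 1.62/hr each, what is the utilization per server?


ρ = λ/(cμ) = 3.66/(4·1.62) = 3.66/6.48 = 0.5648

Final: 0.5648


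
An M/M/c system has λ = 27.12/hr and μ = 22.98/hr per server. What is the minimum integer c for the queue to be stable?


Stability requires cμ > λ ⇔ c > λ/μ.
λ/μ = 27.12/22.98 = 1.1802
Minimum integer c = ⌊1.1802⌋ + 1 = 2
Check: 2·22.98 = 45.96 > 27.12, while 1·22.98 = 22.98 ≤ 27.12

Final: 2 servers


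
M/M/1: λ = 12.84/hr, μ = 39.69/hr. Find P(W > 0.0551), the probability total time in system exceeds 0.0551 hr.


W ~ Exponential(μ−λ) for M/M/1.
μ − λ = 39.69 − 12.84 = 26.8500
P(W > t) = e^{−(μ−λ)t} = e^{−1.4794} = 0.227766

Final: 0.227766


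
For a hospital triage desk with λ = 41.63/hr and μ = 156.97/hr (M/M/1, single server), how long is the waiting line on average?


ρ = 41.63/156.97 = 0.2652
Lq = ρ²/(1−ρ) = 0.07034/0.7348 = 0.09572

Final: 0.09572


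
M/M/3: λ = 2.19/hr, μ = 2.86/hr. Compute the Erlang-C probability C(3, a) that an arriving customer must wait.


a = λ/μ = 0.7657; ρ = a/3 = 0.2552
P₀ = 0.463095 (from M/M/c formula)
C(c,a) = [a^c/(c!(1−ρ))]·P₀ = [0.44899/(6·0.7448)]·0.463095
= 0.10048·0.463095 = 0.046531

Final: 0.046531


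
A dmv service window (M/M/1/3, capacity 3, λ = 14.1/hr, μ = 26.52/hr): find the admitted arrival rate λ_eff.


ρ = 0.5317; P_K = (1−ρ)ρ^3/(1−ρ^4) = 0.076498
λ_eff = λ(1 − P_K) = 14.1·(1 − 0.076498) = 14.1·0.923502 = 13.0214 /hr

Final: 13.0214 /hr


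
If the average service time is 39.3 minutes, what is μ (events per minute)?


μ = 1/(service time) in consistent units.
1 minute = 1 min, so μ = 1/39.3 = 0.02545 per minute

Final: 0.02545 /min


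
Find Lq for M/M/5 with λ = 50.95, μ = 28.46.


a = λ/μ = 1.7902; ρ = a/5 = 0.3580
P₀ = 0.166233
Lq = P₀·a^c·ρ / (c!·(1−ρ)²) = 0.166233·18.38851·0.3580/(120·0.41210)
= 0.02213

Final: 0.02213


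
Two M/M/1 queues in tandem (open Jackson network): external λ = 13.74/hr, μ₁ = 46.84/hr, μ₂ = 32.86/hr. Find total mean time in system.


Each node sees arrival rate λ = 13.74/hr (tandem ⇒ throughput preserved).
W₁ = 1/(μ₁−λ) = 1/(46.84−13.74) = 0.03021 hr
W₂ = 1/(μ₂−λ) = 1/(32.86−13.74) = 0.05230 hr
W_total = W₁ + W₂ = 0.03021 + 0.05230 = 0.08251 hr

Final: 0.08251 hr


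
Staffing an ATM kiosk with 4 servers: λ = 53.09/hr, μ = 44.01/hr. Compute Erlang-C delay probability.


a = λ/μ = 1.2063; ρ = a/4 = 0.3016
P₀ = 0.298256 (from M/M/c formula)
C(c,a) = [a^c/(c!(1−ρ))]·P₀ = [2.11761/(24·0.6984)]·0.298256
= 0.12633·0.298256 = 0.037680

Final: 0.037680


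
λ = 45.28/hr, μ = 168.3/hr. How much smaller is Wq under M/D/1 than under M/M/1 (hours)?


ρ = 45.28/168.3 = 0.2690
Wq(M/M/1) = ρ/(μ−λ) = 0.2690/123.02 = 0.002187 hr
Wq(M/D/1) = ρ/(2(μ−λ)) = 0.001093 hr
Savings = 0.002187 − 0.001093 = 0.001093 hr

Final: 0.001093 hr


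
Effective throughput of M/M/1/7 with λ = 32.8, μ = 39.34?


ρ = 0.8338; P_K = (1−ρ)ρ^7/(1−ρ^8) = 0.060746
λ_eff = λ(1 − P_K) = 32.8·(1 − 0.060746) = 32.8·0.939254 = 30.8075 /hr

Final: 30.8075 /hr


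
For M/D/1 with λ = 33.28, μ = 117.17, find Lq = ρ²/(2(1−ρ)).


ρ = 33.28/117.17 = 0.2840
M/D/1: Lq = ρ²/(2(1−ρ)) = 0.08067/(2·0.7160) = 0.05634

Final: 0.05634


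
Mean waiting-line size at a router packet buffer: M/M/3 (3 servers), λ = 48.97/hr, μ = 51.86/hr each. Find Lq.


a = λ/μ = 0.9443; ρ = a/3 = 0.3148
P₀ = 0.385374
Lq = P₀·a^c·ρ / (c!·(1−ρ)²) = 0.385374·0.84196·0.3148/(6·0.46956)
= 0.03625

Final: 0.03625


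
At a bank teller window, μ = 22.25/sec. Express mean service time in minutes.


Mean service time = 1/μ = 1/22.25 second = 0.04494 second
In minutes: 0.04494 × 0.0166667 = 0.0007491 min

Final: 0.0007491 min


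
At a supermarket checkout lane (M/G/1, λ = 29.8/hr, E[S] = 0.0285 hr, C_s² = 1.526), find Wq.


ρ = λ·E[S] = 29.8·0.0285 = 0.8493
E[S²] = E[S]²(1+C_s²) = 0.0285²·(1+1.526) = 0.002052
Wq = λ·E[S²]/(2(1−ρ)) = 29.8·0.002052/(2·0.1507) = 0.20286 hr

Final: 0.20286 hr


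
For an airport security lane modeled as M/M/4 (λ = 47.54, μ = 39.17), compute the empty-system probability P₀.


a = λ/μ = 47.54/39.17 = 1.2137; ρ = a/c = 0.3034
Σ_{k=0}^{3} a^k/k! (terms k=0..3) = 1.00000 + 1.21368 + 0.73651 + 0.29797 = 3.24816
Tail: a^4/(4!(1−ρ)) = 2.16981/(24·0.6966) = 0.12979
P₀ = 1/(3.24816 + 0.12979) = 1/3.37795 = 0.296037

Final: 0.296037


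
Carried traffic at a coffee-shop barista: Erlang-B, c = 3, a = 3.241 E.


B(3,3.241) = 0.374099 (Erlang-B)
Carried load = a(1 − B) = 3.241·(1 − 0.374099) = 3.241·0.625901 = 2.0285 E

Final: 2.0285 Erlangs


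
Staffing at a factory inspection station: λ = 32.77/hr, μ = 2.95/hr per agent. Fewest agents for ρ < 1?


Stability requires cμ > λ ⇔ c > λ/μ.
λ/μ = 32.77/2.95 = 11.1085
Minimum integer c = ⌊11.1085⌋ + 1 = 12
Check: 12·2.95 = 35.40 > 32.77, while 11·2.95 = 32.45 ≤ 32.77

Final: 12 servers


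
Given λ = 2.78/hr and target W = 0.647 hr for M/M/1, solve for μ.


W = 1/(μ−λ) ⇒ μ − λ = 1/W = 1/0.647 = 1.5456
μ = λ + 1/W = 2.78 + 1.5456 = 4.3256 per hr

Final: 4.3256 /hr


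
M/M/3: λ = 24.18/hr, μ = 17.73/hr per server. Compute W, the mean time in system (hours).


a = 1.3638; ρ = 0.4546; P₀ = 0.245768
Lq = P₀·a^c·ρ/(c!(1−ρ)²) = 0.15878
Wq = Lq/λ = 0.15878/24.18 = 0.006567 hr
W = Wq + 1/μ = 0.006567 + 0.05640 = 0.06297 hr

Final: 0.06297 hr


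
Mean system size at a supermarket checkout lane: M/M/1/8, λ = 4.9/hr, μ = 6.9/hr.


ρ = 4.9/6.9 = 0.7101
L = ρ[1 − (K+1)ρ^K + Kρ^(K+1)] / [(1−ρ)(1−ρ^(K+1))]
Numerator: 0.7101·(1 − 9·0.064681 + 8·0.045933) = 0.557701
Denominator: (0.2899)·(0.954067) = 0.276541
L = 0.557701/0.276541 = 2.0167

Final: 2.0167


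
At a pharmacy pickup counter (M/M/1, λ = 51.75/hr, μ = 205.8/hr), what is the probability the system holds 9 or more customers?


ρ = 51.75/205.8 = 0.2515
P(N ≥ n) = ρ^n = 0.2515^9 = 0.000004020

Final: 0.000004020


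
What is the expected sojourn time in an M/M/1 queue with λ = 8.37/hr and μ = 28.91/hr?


W = 1/(μ−λ) = 1/(28.91 − 8.37) = 1/20.54 = 0.04869 hr

Final: 0.04869 hr


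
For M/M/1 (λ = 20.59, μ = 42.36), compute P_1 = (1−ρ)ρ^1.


ρ = 20.59/42.36 = 0.4861
P_n = (1−ρ)·ρ^n = (1 − 0.4861)·0.4861^1 = 0.5139·0.486072 = 0.249806

Final: 0.249806


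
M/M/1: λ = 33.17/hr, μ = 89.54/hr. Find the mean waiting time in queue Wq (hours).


ρ = 33.17/89.54 = 0.3704
Wq = ρ/(μ−λ) = 0.3704/(89.54 − 33.17) = 0.3704/56.37 = 0.006572 hr

Final: 0.006572 hr


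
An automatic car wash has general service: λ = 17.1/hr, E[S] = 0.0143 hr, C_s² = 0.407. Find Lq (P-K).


ρ = λ·E[S] = 17.1·0.0143 = 0.2445
Lq = ρ²(1+C_s²)/(2(1−ρ)) = 0.05979·(1+0.407)/(2·0.7555)
= 0.05979·1.4070/1.5109 = 0.05568

Final: 0.05568


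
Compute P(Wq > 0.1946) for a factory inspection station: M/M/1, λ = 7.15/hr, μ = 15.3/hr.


ρ = 7.15/15.3 = 0.4673
P(Wq > t) = ρ·e^{−(μ−λ)t} = 0.4673·e^{−1.5860}
= 0.4673·0.204745 = 0.095681

Final: 0.095681


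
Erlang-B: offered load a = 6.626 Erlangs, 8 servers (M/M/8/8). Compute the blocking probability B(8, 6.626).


B(c,a) = (a^c/c!) / Σ_{k=0}^{c} a^k/k!
a^8/8! = 92.149064
Σ terms (k=0..8): 1.00000 + 6.62600 + 21.95194 + 48.48451 + 80.31460 + 106.43290 + 117.53740 + 111.25755 + 92.14906 = 585.753968
B = 92.149064/585.753968 = 0.157317

Final: 0.157317


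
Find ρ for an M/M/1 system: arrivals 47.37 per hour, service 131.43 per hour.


ρ = λ/μ = 47.37/131.43 = 0.3604

Final: 0.3604


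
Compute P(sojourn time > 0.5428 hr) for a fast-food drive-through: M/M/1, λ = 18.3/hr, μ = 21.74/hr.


W ~ Exponential(μ−λ) for M/M/1.
μ − λ = 21.74 − 18.3 = 3.4400
P(W > t) = e^{−(μ−λ)t} = e^{−1.8672} = 0.154551

Final: 0.154551


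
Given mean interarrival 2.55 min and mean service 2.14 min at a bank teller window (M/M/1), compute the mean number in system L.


λ = 60/2.55 = 23.5294 /hr
μ = 60/2.14 = 28.0374 /hr
ρ = λ/μ = 23.5294/28.0374 = 0.8392
L = ρ/(1−ρ) = 0.8392/0.1608 = 5.2195

Final: 5.2195


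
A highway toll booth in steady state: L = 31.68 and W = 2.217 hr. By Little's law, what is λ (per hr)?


λ = L/W = 31.68/2.217 = 14.2896 /hr

Final: 14.2896 /hr


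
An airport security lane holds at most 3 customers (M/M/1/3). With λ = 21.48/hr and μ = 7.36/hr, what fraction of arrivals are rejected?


ρ = λ/μ = 21.48/7.36 = 2.9185
P_K = (1−ρ)ρ^K/(1−ρ^(K+1)) = (-1.9185·24.858183)/(1 − 72.548068)
= -47.689884/-71.548068 = 0.666543

Final: 0.666543


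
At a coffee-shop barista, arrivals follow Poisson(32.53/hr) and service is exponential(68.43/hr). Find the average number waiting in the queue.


ρ = 32.53/68.43 = 0.4754
Lq = ρ²/(1−ρ) = 0.2260/0.5246 = 0.4308

Final: 0.4308


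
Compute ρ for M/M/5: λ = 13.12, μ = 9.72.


ρ = λ/(cμ) = 13.12/(5·9.72) = 13.12/48.60 = 0.2700

Final: 0.2700


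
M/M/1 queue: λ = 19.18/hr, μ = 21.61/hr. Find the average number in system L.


ρ = λ/μ = 19.18/21.61 = 0.8876
L = ρ/(1−ρ) = 0.8876/(1 − 0.8876) = 0.8876/0.1124 = 7.8930

Final: 7.8930


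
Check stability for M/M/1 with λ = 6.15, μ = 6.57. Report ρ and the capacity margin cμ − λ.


Total capacity cμ = 1·6.57 = 6.57/hr
ρ = λ/(cμ) = 6.15/6.57 = 0.9361
Stable ⇔ ρ < 1: YES
Spare capacity = cμ − λ = 6.57 − 6.15 = 0.42/hr

Final: ρ = 0.9361; stable; margin = 0.42/hr


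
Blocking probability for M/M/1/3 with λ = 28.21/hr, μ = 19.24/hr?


ρ = λ/μ = 28.21/19.24 = 1.4662
P_K = (1−ρ)ρ^K/(1−ρ^(K+1)) = (-0.4662·3.152057)/(1 − 4.621597)
= -1.469540/-3.621597 = 0.405771

Final: 0.405771


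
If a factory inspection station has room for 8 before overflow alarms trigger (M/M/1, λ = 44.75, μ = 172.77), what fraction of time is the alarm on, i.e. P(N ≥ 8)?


ρ = 44.75/172.77 = 0.2590
P(N ≥ n) = ρ^n = 0.2590^8 = 0.00002026

Final: 0.00002026


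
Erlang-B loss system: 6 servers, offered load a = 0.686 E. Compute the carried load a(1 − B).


B(6,0.686) = 0.00007289 (Erlang-B)
Carried load = a(1 − B) = 0.686·(1 − 0.00007289) = 0.686·0.999927 = 0.6859 E

Final: 0.6859 Erlangs


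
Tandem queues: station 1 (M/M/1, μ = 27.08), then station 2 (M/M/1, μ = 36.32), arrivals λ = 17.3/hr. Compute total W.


Each node sees arrival rate λ = 17.3/hr (tandem ⇒ throughput preserved).
W₁ = 1/(μ₁−λ) = 1/(27.08−17.3) = 0.10225 hr
W₂ = 1/(μ₂−λ) = 1/(36.32−17.3) = 0.05258 hr
W_total = W₁ + W₂ = 0.10225 + 0.05258 = 0.15483 hr

Final: 0.15483 hr


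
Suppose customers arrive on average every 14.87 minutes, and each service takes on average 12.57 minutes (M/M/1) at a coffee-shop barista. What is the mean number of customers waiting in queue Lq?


λ = 60/14.87 = 4.0350 /hr
μ = 60/12.57 = 4.7733 /hr
ρ = λ/μ = 4.0350/4.7733 = 0.8453
Lq = ρ²/(1−ρ) = 0.7146/0.1547 = 4.6199

Final: 4.6199


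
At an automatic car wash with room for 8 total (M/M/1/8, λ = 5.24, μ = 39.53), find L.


ρ = 5.24/39.53 = 0.1326
L = ρ[1 − (K+1)ρ^K + Kρ^(K+1)] / [(1−ρ)(1−ρ^(K+1))]
Numerator: 0.1326·(1 − 9·0.00000009533 + 8·0.00000001264) = 0.132557
Denominator: (0.8674)·(1.000000) = 0.867442
L = 0.132557/0.867442 = 0.1528

Final: 0.1528


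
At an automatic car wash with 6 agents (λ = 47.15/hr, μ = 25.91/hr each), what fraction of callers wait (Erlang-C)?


a = λ/μ = 1.8198; ρ = a/6 = 0.3033
P₀ = 0.161930 (from M/M/c formula)
C(c,a) = [a^c/(c!(1−ρ))]·P₀ = [36.31497/(720·0.6967)]·0.161930
= 0.07239·0.161930 = 0.011723

Final: 0.011723


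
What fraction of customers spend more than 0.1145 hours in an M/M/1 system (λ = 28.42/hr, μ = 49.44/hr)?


W ~ Exponential(μ−λ) for M/M/1.
μ − λ = 49.44 − 28.42 = 21.0200
P(W > t) = e^{−(μ−λ)t} = e^{−2.4068} = 0.090104

Final: 0.090104


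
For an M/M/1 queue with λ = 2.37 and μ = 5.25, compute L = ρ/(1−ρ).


ρ = λ/μ = 2.37/5.25 = 0.4514
L = ρ/(1−ρ) = 0.4514/(1 − 0.4514) = 0.4514/0.5486 = 0.8229

Final: 0.8229


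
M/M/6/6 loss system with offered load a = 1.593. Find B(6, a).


B(c,a) = (a^c/c!) / Σ_{k=0}^{c} a^k/k!
a^6/6! = 0.022697
Σ terms (k=0..6): 1.00000 + 1.59300 + 1.26882 + 0.67375 + 0.26832 + 0.08549 + 0.02270 = 4.912073
B = 0.022697/4.912073 = 0.004621

Final: 0.004621


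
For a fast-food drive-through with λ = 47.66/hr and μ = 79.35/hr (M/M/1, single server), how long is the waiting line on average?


ρ = 47.66/79.35 = 0.6006
Lq = ρ²/(1−ρ) = 0.3608/0.3994 = 0.9033

Final: 0.9033


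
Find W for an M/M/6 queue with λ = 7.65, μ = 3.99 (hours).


a = 1.9173; ρ = 0.3195; P₀ = 0.146836
Lq = P₀·a^c·ρ/(c!(1−ρ)²) = 0.006992
Wq = Lq/λ = 0.006992/7.65 = 0.0009139 hr
W = Wq + 1/μ = 0.0009139 + 0.25063 = 0.25154 hr

Final: 0.25154 hr


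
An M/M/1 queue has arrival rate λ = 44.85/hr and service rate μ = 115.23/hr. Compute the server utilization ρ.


ρ = λ/μ = 44.85/115.23 = 0.3892

Final: 0.3892


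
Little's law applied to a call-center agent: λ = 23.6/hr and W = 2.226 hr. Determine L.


L = λW = 23.6·2.226 = 52.5336

Final: 52.5336


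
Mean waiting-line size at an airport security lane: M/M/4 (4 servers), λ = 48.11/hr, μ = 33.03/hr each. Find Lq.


a = λ/μ = 1.4566; ρ = a/4 = 0.3641
P₀ = 0.231091
Lq = P₀·a^c·ρ / (c!·(1−ρ)²) = 0.231091·4.50098·0.3641/(24·0.40432)
= 0.03903

Final: 0.03903


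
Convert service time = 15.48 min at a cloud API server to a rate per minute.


μ = 1/(service time) in consistent units.
1 minute = 1 min, so μ = 1/15.48 = 0.06460 per minute

Final: 0.06460 /min


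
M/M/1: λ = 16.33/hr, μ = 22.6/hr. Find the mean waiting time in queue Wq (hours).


ρ = 16.33/22.6 = 0.7226
Wq = ρ/(μ−λ) = 0.7226/(22.6 − 16.33) = 0.7226/6.27 = 0.1152 hr

Final: 0.1152 hr


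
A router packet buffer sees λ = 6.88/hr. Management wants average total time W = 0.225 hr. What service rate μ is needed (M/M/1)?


W = 1/(μ−λ) ⇒ μ − λ = 1/W = 1/0.225 = 4.4444
μ = λ + 1/W = 6.88 + 4.4444 = 11.3244 per hr

Final: 11.3244 /hr


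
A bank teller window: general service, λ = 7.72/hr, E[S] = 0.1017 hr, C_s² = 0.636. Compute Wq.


ρ = λ·E[S] = 7.72·0.1017 = 0.7851
E[S²] = E[S]²(1+C_s²) = 0.1017²·(1+0.636) = 0.016921
Wq = λ·E[S²]/(2(1−ρ)) = 7.72·0.016921/(2·0.2149) = 0.30397 hr

Final: 0.30397 hr


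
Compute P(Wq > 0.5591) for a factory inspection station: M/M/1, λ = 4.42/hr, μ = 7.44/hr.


ρ = 4.42/7.44 = 0.5941
P(Wq > t) = ρ·e^{−(μ−λ)t} = 0.5941·e^{−1.6885}
= 0.5941·0.184800 = 0.109787

Final: 0.109787


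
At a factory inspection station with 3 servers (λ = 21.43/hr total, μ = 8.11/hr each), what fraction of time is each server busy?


ρ = λ/(cμ) = 21.43/(3·8.11) = 21.43/24.33 = 0.8808

Final: 0.8808


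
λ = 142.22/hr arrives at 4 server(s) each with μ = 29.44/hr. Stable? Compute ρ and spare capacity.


Total capacity cμ = 4·29.44 = 117.76/hr
ρ = λ/(cμ) = 142.22/117.76 = 1.2077
Stable ⇔ ρ < 1: NO
Spare capacity = cμ − λ = 117.76 − 142.22 = -24.46/hr

Final: ρ = 1.2077; unstable; margin = -24.46/hr


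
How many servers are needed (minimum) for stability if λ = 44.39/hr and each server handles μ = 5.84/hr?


Stability requires cμ > λ ⇔ c > λ/μ.
λ/μ = 44.39/5.84 = 7.6010
Minimum integer c = ⌊7.6010⌋ + 1 = 8
Check: 8·5.84 = 46.72 > 44.39, while 7·5.84 = 40.88 ≤ 44.39

Final: 8 servers


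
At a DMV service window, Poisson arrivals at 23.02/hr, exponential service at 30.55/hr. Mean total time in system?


W = 1/(μ−λ) = 1/(30.55 − 23.02) = 1/7.53 = 0.1328 hr

Final: 0.1328 hr


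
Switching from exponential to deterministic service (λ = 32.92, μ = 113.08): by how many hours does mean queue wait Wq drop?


ρ = 32.92/113.08 = 0.2911
Wq(M/M/1) = ρ/(μ−λ) = 0.2911/80.16 = 0.003632 hr
Wq(M/D/1) = ρ/(2(μ−λ)) = 0.001816 hr
Savings = 0.003632 − 0.001816 = 0.001816 hr

Final: 0.001816 hr


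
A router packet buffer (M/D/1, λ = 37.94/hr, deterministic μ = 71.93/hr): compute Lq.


ρ = 37.94/71.93 = 0.5275
M/D/1: Lq = ρ²/(2(1−ρ)) = 0.2782/(2·0.4725) = 0.29438

Final: 0.29438


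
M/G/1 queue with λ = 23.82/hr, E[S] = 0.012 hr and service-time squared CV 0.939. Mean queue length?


ρ = λ·E[S] = 23.82·0.012 = 0.2858
Lq = ρ²(1+C_s²)/(2(1−ρ)) = 0.08170·(1+0.939)/(2·0.7142)
= 0.08170·1.9390/1.4283 = 0.11092

Final: 0.11092


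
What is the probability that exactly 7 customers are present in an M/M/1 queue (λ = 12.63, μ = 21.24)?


ρ = 12.63/21.24 = 0.5946
P_n = (1−ρ)·ρ^n = (1 − 0.5946)·0.5946^7 = 0.4054·0.026287 = 0.010656

Final: 0.010656


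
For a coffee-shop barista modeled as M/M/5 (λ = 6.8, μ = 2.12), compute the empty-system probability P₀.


a = λ/μ = 6.8/2.12 = 3.2075; ρ = a/c = 0.6415
Σ_{k=0}^{4} a^k/k! (terms k=0..4) = 1.00000 + 3.20755 + 5.14418 + 5.50007 + 4.41043 = 19.26222
Tail: a^5/(5!(1−ρ)) = 339.51992/(120·0.3585) = 7.89235
P₀ = 1/(19.26222 + 7.89235) = 1/27.15457 = 0.036826

Final: 0.036826


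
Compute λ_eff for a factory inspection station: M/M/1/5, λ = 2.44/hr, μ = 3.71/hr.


ρ = 0.6577; P_K = (1−ρ)ρ^5/(1−ρ^6) = 0.045831
λ_eff = λ(1 − P_K) = 2.44·(1 − 0.045831) = 2.44·0.954169 = 2.3282 /hr

Final: 2.3282 /hr


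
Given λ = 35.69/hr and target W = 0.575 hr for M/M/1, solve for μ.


W = 1/(μ−λ) ⇒ μ − λ = 1/W = 1/0.575 = 1.7391
μ = λ + 1/W = 35.69 + 1.7391 = 37.4291 per hr

Final: 37.4291 /hr


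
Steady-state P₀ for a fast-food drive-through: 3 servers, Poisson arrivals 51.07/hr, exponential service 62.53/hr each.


a = λ/μ = 51.07/62.53 = 0.8167; ρ = a/c = 0.2722
Σ_{k=0}^{2} a^k/k! (terms k=0..2) = 1.00000 + 0.81673 + 0.33352 = 2.15025
Tail: a^3/(3!(1−ρ)) = 0.54479/(6·0.7278) = 0.12477
P₀ = 1/(2.15025 + 0.12477) = 1/2.27502 = 0.439557

Final: 0.439557


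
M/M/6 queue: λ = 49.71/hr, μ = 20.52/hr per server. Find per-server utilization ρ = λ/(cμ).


ρ = λ/(cμ) = 49.71/(6·20.52) = 49.71/123.12 = 0.4038

Final: 0.4038


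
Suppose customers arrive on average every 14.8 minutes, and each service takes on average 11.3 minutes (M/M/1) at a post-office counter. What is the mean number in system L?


λ = 60/14.8 = 4.0541 /hr
μ = 60/11.3 = 5.3097 /hr
ρ = λ/μ = 4.0541/5.3097 = 0.7635
L = ρ/(1−ρ) = 0.7635/0.2365 = 3.2286

Final: 3.2286


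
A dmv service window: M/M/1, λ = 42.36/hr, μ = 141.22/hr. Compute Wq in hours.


ρ = 42.36/141.22 = 0.3000
Wq = ρ/(μ−λ) = 0.3000/(141.22 − 42.36) = 0.3000/98.86 = 0.003034 hr

Final: 0.003034 hr


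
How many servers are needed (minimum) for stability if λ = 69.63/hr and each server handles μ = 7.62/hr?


Stability requires cμ > λ ⇔ c > λ/μ.
λ/μ = 69.63/7.62 = 9.1378
Minimum integer c = ⌊9.1378⌋ + 1 = 10
Check: 10·7.62 = 76.20 > 69.63, while 9·7.62 = 68.58 ≤ 69.63

Final: 10 servers


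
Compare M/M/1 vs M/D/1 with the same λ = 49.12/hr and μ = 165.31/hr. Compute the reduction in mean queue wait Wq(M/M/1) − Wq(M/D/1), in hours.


ρ = 49.12/165.31 = 0.2971
Wq(M/M/1) = ρ/(μ−λ) = 0.2971/116.19 = 0.002557 hr
Wq(M/D/1) = ρ/(2(μ−λ)) = 0.001279 hr
Savings = 0.002557 − 0.001279 = 0.001279 hr

Final: 0.001279 hr


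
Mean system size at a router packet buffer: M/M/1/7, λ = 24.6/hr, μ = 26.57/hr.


ρ = 24.6/26.57 = 0.9259
L = ρ[1 − (K+1)ρ^K + Kρ^(K+1)] / [(1−ρ)(1−ρ^(K+1))]
Numerator: 0.9259·(1 − 8·0.583183 + 7·0.539944) = 0.105678
Denominator: (0.07414)·(0.460056) = 0.034110
L = 0.105678/0.034110 = 3.0981

Final: 3.0981


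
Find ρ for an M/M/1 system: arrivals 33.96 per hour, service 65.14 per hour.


ρ = λ/μ = 33.96/65.14 = 0.5213

Final: 0.5213


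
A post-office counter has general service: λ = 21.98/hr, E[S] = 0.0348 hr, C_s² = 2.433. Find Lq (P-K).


ρ = λ·E[S] = 21.98·0.0348 = 0.7649
Lq = ρ²(1+C_s²)/(2(1−ρ)) = 0.5851·(1+2.433)/(2·0.2351)
= 0.5851·3.4330/0.4702 = 4.27181

Final: 4.27181


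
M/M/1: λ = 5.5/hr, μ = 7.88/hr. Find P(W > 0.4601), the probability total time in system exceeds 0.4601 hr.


W ~ Exponential(μ−λ) for M/M/1.
μ − λ = 7.88 − 5.5 = 2.3800
P(W > t) = e^{−(μ−λ)t} = e^{−1.0950} = 0.334527

Final: 0.334527


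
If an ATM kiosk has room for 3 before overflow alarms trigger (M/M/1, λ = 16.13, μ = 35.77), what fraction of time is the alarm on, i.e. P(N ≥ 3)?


ρ = 16.13/35.77 = 0.4509
P(N ≥ n) = ρ^n = 0.4509^3 = 0.091695

Final: 0.091695


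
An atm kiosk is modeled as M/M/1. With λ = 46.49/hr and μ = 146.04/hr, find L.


ρ = λ/μ = 46.49/146.04 = 0.3183
L = ρ/(1−ρ) = 0.3183/(1 − 0.3183) = 0.3183/0.6817 = 0.4670

Final: 0.4670


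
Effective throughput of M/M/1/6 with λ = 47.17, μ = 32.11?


ρ = 1.4690; P_K = (1−ρ)ρ^6/(1−ρ^7) = 0.342468
λ_eff = λ(1 − P_K) = 47.17·(1 − 0.342468) = 47.17·0.657532 = 31.0158 /hr

Final: 31.0158 /hr


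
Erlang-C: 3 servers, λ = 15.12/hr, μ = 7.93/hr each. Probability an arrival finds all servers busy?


a = λ/μ = 1.9067; ρ = a/3 = 0.6356
P₀ = 0.126672 (from M/M/c formula)
C(c,a) = [a^c/(c!(1−ρ))]·P₀ = [6.93164/(6·0.3644)]·0.126672
= 3.17000·0.126672 = 0.401551

Final: 0.401551


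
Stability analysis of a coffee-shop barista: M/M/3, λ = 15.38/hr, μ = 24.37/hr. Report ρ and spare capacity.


Total capacity cμ = 3·24.37 = 73.11/hr
ρ = λ/(cμ) = 15.38/73.11 = 0.2104
Stable ⇔ ρ < 1: YES
Spare capacity = cμ − λ = 73.11 − 15.38 = 57.73/hr

Final: ρ = 0.2104; stable; margin = 57.73/hr


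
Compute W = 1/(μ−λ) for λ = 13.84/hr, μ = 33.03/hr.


W = 1/(μ−λ) = 1/(33.03 − 13.84) = 1/19.19 = 0.05211 hr

Final: 0.05211 hr


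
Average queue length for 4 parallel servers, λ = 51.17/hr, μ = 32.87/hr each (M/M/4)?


a = λ/μ = 1.5567; ρ = a/4 = 0.3892
P₀ = 0.208426
Lq = P₀·a^c·ρ / (c!·(1−ρ)²) = 0.208426·5.87304·0.3892/(24·0.37310)
= 0.05320

Final: 0.05320


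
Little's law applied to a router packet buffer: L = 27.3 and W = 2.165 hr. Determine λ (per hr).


λ = L/W = 27.3/2.165 = 12.6097 /hr

Final: 12.6097 /hr


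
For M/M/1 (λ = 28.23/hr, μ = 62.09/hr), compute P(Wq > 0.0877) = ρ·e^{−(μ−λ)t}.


ρ = 28.23/62.09 = 0.4547
P(Wq > t) = ρ·e^{−(μ−λ)t} = 0.4547·e^{−2.9695}
= 0.4547·0.051328 = 0.023337

Final: 0.023337


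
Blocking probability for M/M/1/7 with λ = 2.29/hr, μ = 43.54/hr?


ρ = λ/μ = 2.29/43.54 = 0.05260
P_K = (1−ρ)ρ^K/(1−ρ^(K+1)) = (0.9474·0.000000001113)/(1 − 5.856e-11)
= 0.000000001055/1.000000 = 0.000000001055

Final: 0.000000001055


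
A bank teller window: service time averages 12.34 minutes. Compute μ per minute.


μ = 1/(service time) in consistent units.
1 minute = 1 min, so μ = 1/12.34 = 0.08104 per minute

Final: 0.08104 /min


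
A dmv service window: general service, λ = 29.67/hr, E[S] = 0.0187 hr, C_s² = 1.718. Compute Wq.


ρ = λ·E[S] = 29.67·0.0187 = 0.5548
E[S²] = E[S]²(1+C_s²) = 0.0187²·(1+1.718) = 0.0009505
Wq = λ·E[S²]/(2(1−ρ)) = 29.67·0.0009505/(2·0.4452) = 0.03167 hr

Final: 0.03167 hr


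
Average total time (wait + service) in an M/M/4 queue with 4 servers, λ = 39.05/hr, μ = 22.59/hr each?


a = 1.7286; ρ = 0.4322; P₀ = 0.174250
Lq = P₀·a^c·ρ/(c!(1−ρ)²) = 0.08689
Wq = Lq/λ = 0.08689/39.05 = 0.002225 hr
W = Wq + 1/μ = 0.002225 + 0.04427 = 0.04649 hr

Final: 0.04649 hr


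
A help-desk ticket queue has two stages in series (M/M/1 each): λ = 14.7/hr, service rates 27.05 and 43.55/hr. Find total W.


Each node sees arrival rate λ = 14.7/hr (tandem ⇒ throughput preserved).
W₁ = 1/(μ₁−λ) = 1/(27.05−14.7) = 0.08097 hr
W₂ = 1/(μ₂−λ) = 1/(43.55−14.7) = 0.03466 hr
W_total = W₁ + W₂ = 0.08097 + 0.03466 = 0.11563 hr

Final: 0.11563 hr


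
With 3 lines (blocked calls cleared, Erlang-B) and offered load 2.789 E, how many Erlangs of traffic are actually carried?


B(3,2.789) = 0.320146 (Erlang-B)
Carried load = a(1 − B) = 2.789·(1 − 0.320146) = 2.789·0.679854 = 1.8961 E

Final: 1.8961 Erlangs


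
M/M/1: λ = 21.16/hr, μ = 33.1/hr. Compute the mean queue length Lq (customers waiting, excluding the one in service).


ρ = 21.16/33.1 = 0.6393
Lq = ρ²/(1−ρ) = 0.4087/0.3607 = 1.1329

Final: 1.1329


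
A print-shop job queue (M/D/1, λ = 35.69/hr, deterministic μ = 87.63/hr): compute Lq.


ρ = 35.69/87.63 = 0.4073
M/D/1: Lq = ρ²/(2(1−ρ)) = 0.1659/(2·0.5927) = 0.13993

Final: 0.13993


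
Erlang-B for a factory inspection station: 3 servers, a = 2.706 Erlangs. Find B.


B(c,a) = (a^c/c!) / Σ_{k=0}^{c} a^k/k!
a^3/3! = 3.302419
Σ terms (k=0..3): 1.00000 + 2.70600 + 3.66122 + 3.30242 = 10.669637
B = 3.302419/10.669637 = 0.309516

Final: 0.309516


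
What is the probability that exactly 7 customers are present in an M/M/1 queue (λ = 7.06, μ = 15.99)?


ρ = 7.06/15.99 = 0.4415
P_n = (1−ρ)·ρ^n = (1 − 0.4415)·0.4415^7 = 0.5585·0.003271 = 0.001827

Final: 0.001827


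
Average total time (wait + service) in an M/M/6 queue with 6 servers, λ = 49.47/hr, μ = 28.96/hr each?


a = 1.7082; ρ = 0.2847; P₀ = 0.181086
Lq = P₀·a^c·ρ/(c!(1−ρ)²) = 0.003477
Wq = Lq/λ = 0.003477/49.47 = 0.00007029 hr
W = Wq + 1/μ = 0.00007029 + 0.03453 = 0.03460 hr

Final: 0.03460 hr


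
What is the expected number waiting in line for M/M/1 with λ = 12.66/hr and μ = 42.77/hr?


ρ = 12.66/42.77 = 0.2960
Lq = ρ²/(1−ρ) = 0.08762/0.7040 = 0.1245

Final: 0.1245


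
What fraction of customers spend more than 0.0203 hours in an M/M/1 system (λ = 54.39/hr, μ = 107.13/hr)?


W ~ Exponential(μ−λ) for M/M/1.
μ − λ = 107.13 − 54.39 = 52.7400
P(W > t) = e^{−(μ−λ)t} = e^{−1.0706} = 0.342795

Final: 0.342795


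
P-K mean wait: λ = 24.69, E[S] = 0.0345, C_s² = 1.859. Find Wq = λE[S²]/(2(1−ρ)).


ρ = λ·E[S] = 24.69·0.0345 = 0.8518
E[S²] = E[S]²(1+C_s²) = 0.0345²·(1+1.859) = 0.003403
Wq = λ·E[S²]/(2(1−ρ)) = 24.69·0.003403/(2·0.1482) = 0.28347 hr

Final: 0.28347 hr


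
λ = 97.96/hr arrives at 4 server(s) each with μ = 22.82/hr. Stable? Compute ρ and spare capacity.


Total capacity cμ = 4·22.82 = 91.28/hr
ρ = λ/(cμ) = 97.96/91.28 = 1.0732
Stable ⇔ ρ < 1: NO
Spare capacity = cμ − λ = 91.28 − 97.96 = -6.68/hr

Final: ρ = 1.0732; unstable; margin = -6.68/hr


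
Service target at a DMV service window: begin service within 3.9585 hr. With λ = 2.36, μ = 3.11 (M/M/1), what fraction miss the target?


ρ = 2.36/3.11 = 0.7588
P(Wq > t) = ρ·e^{−(μ−λ)t} = 0.7588·e^{−2.9689}
= 0.7588·0.051361 = 0.038975

Final: 0.038975


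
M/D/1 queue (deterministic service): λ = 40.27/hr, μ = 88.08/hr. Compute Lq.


ρ = 40.27/88.08 = 0.4572
M/D/1: Lq = ρ²/(2(1−ρ)) = 0.2090/(2·0.5428) = 0.19255

Final: 0.19255
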